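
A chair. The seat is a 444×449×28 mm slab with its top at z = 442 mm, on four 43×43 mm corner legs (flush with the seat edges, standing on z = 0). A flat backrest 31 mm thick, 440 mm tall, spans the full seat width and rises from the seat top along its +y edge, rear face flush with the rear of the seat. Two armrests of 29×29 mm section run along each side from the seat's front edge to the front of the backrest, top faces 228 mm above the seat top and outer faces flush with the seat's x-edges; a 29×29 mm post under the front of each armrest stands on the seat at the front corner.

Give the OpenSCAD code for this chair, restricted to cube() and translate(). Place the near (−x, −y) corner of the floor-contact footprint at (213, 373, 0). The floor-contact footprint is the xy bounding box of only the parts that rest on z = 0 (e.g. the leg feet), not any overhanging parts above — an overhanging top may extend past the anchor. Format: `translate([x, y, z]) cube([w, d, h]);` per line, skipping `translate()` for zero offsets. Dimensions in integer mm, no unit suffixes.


// leg_h = 442 - 28 = 414
// arm post h = 228 - 29 = 199
translate([213, 373, 414]) cube([444, 449, 28]);
translate([213, 373, 0]) cube([43, 43, 414]);
translate([614, 373, 0]) cube([43, 43, 414]);
translate([213, 779, 0]) cube([43, 43, 414]);
translate([614, 779, 0]) cube([43, 43, 414]);
translate([213, 791, 442]) cube([444, 31, 440]);
translate([213, 373, 641]) cube([29, 418, 29]);
translate([628, 373, 641]) cube([29, 418, 29]);
translate([213, 373, 442]) cube([29, 29, 199]);
translate([628, 373, 442]) cube([29, 29, 199]);


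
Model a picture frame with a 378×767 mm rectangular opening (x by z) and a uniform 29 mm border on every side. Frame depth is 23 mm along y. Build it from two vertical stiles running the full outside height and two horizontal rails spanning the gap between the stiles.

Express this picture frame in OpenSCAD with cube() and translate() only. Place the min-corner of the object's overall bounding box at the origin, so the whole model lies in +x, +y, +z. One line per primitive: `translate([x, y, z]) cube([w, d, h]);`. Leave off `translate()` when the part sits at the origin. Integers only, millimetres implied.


cube([29, 23, 825]);
translate([407, 0, 0]) cube([29, 23, 825]);
translate([29, 0, 0]) cube([378, 23, 29]);
translate([29, 0, 796]) cube([378, 23, 29]);


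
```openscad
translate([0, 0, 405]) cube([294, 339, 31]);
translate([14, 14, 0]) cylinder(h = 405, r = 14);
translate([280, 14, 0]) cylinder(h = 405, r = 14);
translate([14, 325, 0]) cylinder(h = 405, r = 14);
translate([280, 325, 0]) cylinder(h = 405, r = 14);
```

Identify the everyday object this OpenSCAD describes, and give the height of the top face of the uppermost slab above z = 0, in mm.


A stool. The seat height is 436 mm.

A 294×339×31 slab at z = 405 on four corner cylinders — a stool. The seat top is 405 + 31 = 436 mm.


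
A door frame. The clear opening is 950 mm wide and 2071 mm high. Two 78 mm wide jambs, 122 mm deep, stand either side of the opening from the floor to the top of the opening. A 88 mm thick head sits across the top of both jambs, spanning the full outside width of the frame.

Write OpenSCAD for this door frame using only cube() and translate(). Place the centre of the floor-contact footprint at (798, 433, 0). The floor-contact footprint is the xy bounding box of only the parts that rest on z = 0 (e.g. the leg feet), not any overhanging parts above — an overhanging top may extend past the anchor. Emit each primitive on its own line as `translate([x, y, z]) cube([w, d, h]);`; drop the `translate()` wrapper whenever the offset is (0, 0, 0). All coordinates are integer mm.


translate([245, 372, 0]) cube([78, 122, 2071]);
translate([1273, 372, 0]) cube([78, 122, 2071]);
translate([245, 372, 2071]) cube([1106, 122, 88]);


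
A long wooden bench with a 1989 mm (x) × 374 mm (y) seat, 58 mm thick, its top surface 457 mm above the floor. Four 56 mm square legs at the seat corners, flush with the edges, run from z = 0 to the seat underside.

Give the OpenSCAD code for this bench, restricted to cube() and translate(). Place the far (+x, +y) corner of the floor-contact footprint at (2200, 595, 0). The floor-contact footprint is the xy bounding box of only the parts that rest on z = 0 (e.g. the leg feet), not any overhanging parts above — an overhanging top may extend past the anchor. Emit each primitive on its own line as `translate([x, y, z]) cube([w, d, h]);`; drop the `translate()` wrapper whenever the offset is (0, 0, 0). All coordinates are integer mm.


translate([211, 221, 399]) cube([1989, 374, 58]);
translate([211, 221, 0]) cube([56, 56, 399]);
translate([211, 539, 0]) cube([56, 56, 399]);
translate([2144, 221, 0]) cube([56, 56, 399]);
translate([2144, 539, 0]) cube([56, 56, 399]);


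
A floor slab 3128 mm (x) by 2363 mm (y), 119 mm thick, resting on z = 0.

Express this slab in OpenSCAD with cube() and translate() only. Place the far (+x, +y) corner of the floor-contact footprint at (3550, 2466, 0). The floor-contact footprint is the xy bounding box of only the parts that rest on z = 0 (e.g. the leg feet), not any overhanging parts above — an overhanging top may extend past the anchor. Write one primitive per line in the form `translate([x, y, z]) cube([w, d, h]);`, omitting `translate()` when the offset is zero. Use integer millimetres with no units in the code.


translate([422, 103, 0]) cube([3128, 2363, 119]);


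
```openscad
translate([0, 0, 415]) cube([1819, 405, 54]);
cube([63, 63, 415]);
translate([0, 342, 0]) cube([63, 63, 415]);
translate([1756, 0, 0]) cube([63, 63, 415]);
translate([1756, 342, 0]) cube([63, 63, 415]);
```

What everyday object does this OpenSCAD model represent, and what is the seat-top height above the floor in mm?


A bench. The seat-top height is 469 mm.

A long slab on four corner posts — a bench. The slab sits at z = 415 with thickness 54, so the top is 415 + 54 = 469 mm.


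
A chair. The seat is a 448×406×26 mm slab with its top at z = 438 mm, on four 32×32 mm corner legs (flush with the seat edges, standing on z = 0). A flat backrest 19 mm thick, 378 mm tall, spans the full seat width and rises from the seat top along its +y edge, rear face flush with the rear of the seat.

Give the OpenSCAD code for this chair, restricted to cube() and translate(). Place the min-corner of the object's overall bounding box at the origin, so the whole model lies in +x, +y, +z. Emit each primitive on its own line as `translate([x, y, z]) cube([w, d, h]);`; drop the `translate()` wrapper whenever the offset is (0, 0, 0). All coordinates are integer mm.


// leg_h = 438 - 26 = 412
translate([0, 0, 412]) cube([448, 406, 26]);
cube([32, 32, 412]);
translate([416, 0, 0]) cube([32, 32, 412]);
translate([0, 374, 0]) cube([32, 32, 412]);
translate([416, 374, 0]) cube([32, 32, 412]);
translate([0, 387, 438]) cube([448, 19, 378]);


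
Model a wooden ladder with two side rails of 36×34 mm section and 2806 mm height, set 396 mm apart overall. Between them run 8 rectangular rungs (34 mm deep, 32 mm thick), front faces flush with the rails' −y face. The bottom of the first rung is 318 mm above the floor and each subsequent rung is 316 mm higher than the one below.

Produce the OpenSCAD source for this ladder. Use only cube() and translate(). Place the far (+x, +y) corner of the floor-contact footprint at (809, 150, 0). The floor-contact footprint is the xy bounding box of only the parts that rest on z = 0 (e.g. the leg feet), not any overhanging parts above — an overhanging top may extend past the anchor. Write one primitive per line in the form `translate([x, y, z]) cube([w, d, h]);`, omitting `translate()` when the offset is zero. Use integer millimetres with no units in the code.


translate([413, 116, 0]) cube([36, 34, 2806]);
translate([773, 116, 0]) cube([36, 34, 2806]);
translate([449, 116, 318]) cube([324, 34, 32]);
translate([449, 116, 634]) cube([324, 34, 32]);
translate([449, 116, 950]) cube([324, 34, 32]);
translate([449, 116, 1266]) cube([324, 34, 32]);
translate([449, 116, 1582]) cube([324, 34, 32]);
translate([449, 116, 1898]) cube([324, 34, 32]);
translate([449, 116, 2214]) cube([324, 34, 32]);
translate([449, 116, 2530]) cube([324, 34, 32]);


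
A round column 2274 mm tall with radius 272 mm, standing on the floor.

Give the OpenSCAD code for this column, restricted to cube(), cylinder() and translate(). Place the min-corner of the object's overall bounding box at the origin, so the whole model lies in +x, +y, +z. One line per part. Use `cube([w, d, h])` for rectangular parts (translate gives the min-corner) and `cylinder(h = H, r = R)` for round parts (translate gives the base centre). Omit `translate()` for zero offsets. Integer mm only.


translate([272, 272, 0]) cylinder(h = 2274, r = 272);


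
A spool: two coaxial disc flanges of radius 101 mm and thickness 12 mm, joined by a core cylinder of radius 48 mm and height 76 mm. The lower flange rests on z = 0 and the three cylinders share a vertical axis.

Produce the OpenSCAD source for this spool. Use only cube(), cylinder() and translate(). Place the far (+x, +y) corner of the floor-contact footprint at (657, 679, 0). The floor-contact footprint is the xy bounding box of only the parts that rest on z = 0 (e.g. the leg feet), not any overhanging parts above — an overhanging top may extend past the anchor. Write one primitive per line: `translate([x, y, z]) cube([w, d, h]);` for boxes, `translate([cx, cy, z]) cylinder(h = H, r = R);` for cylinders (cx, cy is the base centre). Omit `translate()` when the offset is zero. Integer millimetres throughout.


translate([556, 578, 0]) cylinder(h = 12, r = 101);
translate([556, 578, 12]) cylinder(h = 76, r = 48);
translate([556, 578, 88]) cylinder(h = 12, r = 101);


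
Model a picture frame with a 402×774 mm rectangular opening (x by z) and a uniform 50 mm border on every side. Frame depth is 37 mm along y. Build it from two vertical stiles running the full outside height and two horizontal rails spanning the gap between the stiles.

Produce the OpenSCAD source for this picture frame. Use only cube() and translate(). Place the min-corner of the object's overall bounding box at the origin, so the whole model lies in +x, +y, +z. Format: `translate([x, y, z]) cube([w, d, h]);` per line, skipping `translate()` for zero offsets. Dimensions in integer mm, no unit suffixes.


cube([50, 37, 874]);
translate([452, 0, 0]) cube([50, 37, 874]);
translate([50, 0, 0]) cube([402, 37, 50]);
translate([50, 0, 824]) cube([402, 37, 50]);


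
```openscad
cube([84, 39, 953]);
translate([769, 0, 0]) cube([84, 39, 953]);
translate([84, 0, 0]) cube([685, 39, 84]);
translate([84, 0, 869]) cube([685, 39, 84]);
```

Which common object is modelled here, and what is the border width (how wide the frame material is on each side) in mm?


A picture frame. The border width is 84 mm.

Four thin pieces enclosing a rectangular opening — a picture frame. The two full-height stiles are 953 mm tall; the top rail sits at z = 869 and is 84 mm tall, so the border above the opening is 953 − 869 = 84 mm, matching the stile x-width.


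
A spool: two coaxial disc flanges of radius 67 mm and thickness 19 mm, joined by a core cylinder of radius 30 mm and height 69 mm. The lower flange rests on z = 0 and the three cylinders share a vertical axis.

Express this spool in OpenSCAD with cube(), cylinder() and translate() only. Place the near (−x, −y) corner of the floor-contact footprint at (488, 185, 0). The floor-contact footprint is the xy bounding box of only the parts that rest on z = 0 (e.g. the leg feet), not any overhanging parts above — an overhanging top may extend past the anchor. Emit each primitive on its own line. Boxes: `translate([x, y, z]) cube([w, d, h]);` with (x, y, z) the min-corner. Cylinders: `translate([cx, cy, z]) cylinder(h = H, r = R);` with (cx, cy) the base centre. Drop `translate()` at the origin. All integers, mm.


translate([555, 252, 0]) cylinder(h = 19, r = 67);
translate([555, 252, 19]) cylinder(h = 69, r = 30);
translate([555, 252, 88]) cylinder(h = 19, r = 67);


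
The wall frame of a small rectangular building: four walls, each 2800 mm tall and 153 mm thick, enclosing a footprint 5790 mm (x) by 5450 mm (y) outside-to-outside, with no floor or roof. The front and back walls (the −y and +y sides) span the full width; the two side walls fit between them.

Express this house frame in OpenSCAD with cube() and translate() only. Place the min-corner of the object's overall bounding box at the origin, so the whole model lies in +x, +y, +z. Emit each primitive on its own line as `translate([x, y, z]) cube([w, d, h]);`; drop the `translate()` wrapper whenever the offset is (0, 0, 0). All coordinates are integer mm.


cube([5790, 153, 2800]);
translate([0, 5297, 0]) cube([5790, 153, 2800]);
translate([0, 153, 0]) cube([153, 5144, 2800]);
translate([5637, 153, 0]) cube([153, 5144, 2800]);


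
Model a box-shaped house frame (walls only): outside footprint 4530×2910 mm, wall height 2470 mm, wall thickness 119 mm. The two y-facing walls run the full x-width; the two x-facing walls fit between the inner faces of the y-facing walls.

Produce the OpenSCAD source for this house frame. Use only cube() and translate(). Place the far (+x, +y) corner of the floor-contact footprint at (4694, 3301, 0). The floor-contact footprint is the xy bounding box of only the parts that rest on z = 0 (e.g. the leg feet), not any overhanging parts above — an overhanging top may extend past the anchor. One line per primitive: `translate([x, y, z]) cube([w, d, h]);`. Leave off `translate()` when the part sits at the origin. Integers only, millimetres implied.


translate([164, 391, 0]) cube([4530, 119, 2470]);
translate([164, 3182, 0]) cube([4530, 119, 2470]);
translate([164, 510, 0]) cube([119, 2672, 2470]);
translate([4575, 510, 0]) cube([119, 2672, 2470]);


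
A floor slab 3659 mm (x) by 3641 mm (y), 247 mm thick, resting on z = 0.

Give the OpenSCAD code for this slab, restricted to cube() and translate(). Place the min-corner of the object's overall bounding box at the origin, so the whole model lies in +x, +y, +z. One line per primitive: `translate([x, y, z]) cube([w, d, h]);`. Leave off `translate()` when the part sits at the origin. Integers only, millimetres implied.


cube([3659, 3641, 247]);


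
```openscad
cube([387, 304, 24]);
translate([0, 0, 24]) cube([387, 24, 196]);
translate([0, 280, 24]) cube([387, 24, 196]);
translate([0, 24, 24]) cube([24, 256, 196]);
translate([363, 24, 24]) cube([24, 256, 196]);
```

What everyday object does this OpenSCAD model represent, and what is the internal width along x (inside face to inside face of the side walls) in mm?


An open box. The internal width is 339 mm.

A 387×304 base slab with four walls standing on it — an open box. The base is 387 mm wide and the walls are 24 mm thick, so the internal width is 387 − 2 × 24 = 339 mm.


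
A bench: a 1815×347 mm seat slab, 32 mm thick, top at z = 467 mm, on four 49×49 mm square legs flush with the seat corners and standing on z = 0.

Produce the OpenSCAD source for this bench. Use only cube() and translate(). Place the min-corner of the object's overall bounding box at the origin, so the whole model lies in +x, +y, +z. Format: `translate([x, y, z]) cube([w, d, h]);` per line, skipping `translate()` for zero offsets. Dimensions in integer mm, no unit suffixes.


translate([0, 0, 435]) cube([1815, 347, 32]);
cube([49, 49, 435]);
translate([0, 298, 0]) cube([49, 49, 435]);
translate([1766, 0, 0]) cube([49, 49, 435]);
translate([1766, 298, 0]) cube([49, 49, 435]);


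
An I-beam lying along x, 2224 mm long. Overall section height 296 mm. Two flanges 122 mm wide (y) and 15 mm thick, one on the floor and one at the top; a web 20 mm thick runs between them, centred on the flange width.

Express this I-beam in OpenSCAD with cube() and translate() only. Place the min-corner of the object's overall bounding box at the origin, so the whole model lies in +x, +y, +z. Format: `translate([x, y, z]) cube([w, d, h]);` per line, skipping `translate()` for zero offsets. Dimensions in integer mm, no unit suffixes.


cube([2224, 122, 15]);
translate([0, 51, 15]) cube([2224, 20, 266]);
translate([0, 0, 281]) cube([2224, 122, 15]);


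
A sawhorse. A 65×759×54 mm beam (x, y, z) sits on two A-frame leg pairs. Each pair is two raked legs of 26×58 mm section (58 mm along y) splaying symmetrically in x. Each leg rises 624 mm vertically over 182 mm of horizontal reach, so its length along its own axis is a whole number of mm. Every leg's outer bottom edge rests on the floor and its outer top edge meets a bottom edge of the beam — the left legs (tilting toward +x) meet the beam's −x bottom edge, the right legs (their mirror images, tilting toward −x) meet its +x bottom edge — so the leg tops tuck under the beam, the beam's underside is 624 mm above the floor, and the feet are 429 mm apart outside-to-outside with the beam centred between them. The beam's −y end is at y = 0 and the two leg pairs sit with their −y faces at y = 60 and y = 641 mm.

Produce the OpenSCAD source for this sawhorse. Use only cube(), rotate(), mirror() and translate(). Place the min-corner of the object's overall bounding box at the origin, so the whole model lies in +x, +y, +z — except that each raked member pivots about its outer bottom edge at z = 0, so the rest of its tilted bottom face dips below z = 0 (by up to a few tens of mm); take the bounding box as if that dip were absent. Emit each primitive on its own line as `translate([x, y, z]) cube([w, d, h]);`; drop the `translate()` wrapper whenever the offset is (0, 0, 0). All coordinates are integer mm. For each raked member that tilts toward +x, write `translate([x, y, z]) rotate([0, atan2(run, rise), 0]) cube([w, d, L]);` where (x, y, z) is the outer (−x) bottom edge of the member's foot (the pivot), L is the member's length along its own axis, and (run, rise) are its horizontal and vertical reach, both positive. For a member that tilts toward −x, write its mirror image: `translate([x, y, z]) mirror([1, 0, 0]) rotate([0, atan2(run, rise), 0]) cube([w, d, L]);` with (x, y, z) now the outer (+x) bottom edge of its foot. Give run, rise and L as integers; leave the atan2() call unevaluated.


translate([182, 0, 624]) cube([65, 759, 54]);
translate([0, 60, 0]) rotate([0, atan2(182, 624), 0]) cube([26, 58, 650]);
translate([429, 60, 0]) mirror([1, 0, 0]) rotate([0, atan2(182, 624), 0]) cube([26, 58, 650]);
translate([0, 641, 0]) rotate([0, atan2(182, 624), 0]) cube([26, 58, 650]);
translate([429, 641, 0]) mirror([1, 0, 0]) rotate([0, atan2(182, 624), 0]) cube([26, 58, 650]);


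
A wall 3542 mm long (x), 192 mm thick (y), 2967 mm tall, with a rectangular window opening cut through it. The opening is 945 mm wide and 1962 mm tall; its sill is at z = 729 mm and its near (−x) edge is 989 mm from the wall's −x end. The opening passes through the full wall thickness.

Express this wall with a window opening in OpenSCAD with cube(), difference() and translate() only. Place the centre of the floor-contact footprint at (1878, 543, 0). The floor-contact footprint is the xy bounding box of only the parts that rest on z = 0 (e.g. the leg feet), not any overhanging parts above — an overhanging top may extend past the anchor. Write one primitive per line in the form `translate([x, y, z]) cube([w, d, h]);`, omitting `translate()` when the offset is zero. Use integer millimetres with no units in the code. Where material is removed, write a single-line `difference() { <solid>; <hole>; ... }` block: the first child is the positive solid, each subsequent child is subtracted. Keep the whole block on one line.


difference() { translate([107, 447, 0]) cube([3542, 192, 2967]); translate([1096, 447, 729]) cube([945, 192, 1962]); }


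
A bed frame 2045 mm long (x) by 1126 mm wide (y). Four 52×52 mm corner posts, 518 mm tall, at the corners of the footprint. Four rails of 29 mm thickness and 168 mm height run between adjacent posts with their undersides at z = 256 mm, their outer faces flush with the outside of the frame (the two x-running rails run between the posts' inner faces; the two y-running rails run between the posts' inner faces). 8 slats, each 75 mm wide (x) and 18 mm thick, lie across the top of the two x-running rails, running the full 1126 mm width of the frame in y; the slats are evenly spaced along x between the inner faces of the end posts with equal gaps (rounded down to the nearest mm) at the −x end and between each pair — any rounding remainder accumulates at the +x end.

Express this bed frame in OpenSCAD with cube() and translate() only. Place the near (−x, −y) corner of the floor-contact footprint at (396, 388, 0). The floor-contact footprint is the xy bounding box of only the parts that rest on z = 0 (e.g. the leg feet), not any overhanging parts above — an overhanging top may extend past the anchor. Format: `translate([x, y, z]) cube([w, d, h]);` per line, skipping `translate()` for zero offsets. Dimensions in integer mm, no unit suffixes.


translate([396, 388, 0]) cube([52, 52, 518]);
translate([396, 1462, 0]) cube([52, 52, 518]);
translate([2389, 388, 0]) cube([52, 52, 518]);
translate([2389, 1462, 0]) cube([52, 52, 518]);
translate([448, 388, 256]) cube([1941, 29, 168]);
translate([448, 1485, 256]) cube([1941, 29, 168]);
translate([396, 440, 256]) cube([29, 1022, 168]);
translate([2412, 440, 256]) cube([29, 1022, 168]);
translate([597, 388, 424]) cube([75, 1126, 18]);
translate([821, 388, 424]) cube([75, 1126, 18]);
translate([1045, 388, 424]) cube([75, 1126, 18]);
translate([1269, 388, 424]) cube([75, 1126, 18]);
translate([1493, 388, 424]) cube([75, 1126, 18]);
translate([1717, 388, 424]) cube([75, 1126, 18]);
translate([1941, 388, 424]) cube([75, 1126, 18]);
translate([2165, 388, 424]) cube([75, 1126, 18]);


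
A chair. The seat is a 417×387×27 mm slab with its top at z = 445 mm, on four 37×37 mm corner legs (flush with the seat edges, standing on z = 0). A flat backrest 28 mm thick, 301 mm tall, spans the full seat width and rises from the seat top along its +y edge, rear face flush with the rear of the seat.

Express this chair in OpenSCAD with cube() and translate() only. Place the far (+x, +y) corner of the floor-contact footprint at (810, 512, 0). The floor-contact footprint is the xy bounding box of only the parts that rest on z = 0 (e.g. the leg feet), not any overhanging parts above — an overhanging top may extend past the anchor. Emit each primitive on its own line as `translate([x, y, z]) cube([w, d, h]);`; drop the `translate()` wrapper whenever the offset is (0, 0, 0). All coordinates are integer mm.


translate([393, 125, 418]) cube([417, 387, 27]);
translate([393, 125, 0]) cube([37, 37, 418]);
translate([773, 125, 0]) cube([37, 37, 418]);
translate([393, 475, 0]) cube([37, 37, 418]);
translate([773, 475, 0]) cube([37, 37, 418]);
translate([393, 484, 445]) cube([417, 28, 301]);


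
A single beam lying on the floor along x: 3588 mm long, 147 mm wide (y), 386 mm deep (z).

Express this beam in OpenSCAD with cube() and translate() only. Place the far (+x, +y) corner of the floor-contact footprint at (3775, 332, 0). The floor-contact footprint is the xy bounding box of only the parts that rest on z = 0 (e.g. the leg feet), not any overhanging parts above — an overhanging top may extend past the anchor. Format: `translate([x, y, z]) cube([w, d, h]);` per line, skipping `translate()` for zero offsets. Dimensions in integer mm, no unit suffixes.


translate([187, 185, 0]) cube([3588, 147, 386]);


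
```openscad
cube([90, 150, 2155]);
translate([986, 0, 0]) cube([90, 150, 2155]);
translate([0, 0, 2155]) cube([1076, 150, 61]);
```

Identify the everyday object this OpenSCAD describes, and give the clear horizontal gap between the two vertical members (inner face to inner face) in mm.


A door frame. The clear opening width is 896 mm.

Two 2155 mm tall posts with a header on top — a door frame. The left jamb is 90 mm wide at x = 0; the right jamb starts at x = 986. The clear opening is 986 − 90 = 896 mm.


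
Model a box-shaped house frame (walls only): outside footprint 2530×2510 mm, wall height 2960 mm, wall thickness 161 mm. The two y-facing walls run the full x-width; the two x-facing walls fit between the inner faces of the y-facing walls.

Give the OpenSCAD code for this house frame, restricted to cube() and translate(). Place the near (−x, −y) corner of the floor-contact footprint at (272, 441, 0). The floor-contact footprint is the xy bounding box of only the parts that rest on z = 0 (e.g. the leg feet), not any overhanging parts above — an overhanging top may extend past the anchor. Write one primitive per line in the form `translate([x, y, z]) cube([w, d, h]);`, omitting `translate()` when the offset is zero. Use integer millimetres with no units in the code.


translate([272, 441, 0]) cube([2530, 161, 2960]);
translate([272, 2790, 0]) cube([2530, 161, 2960]);
translate([272, 602, 0]) cube([161, 2188, 2960]);
translate([2641, 602, 0]) cube([161, 2188, 2960]);


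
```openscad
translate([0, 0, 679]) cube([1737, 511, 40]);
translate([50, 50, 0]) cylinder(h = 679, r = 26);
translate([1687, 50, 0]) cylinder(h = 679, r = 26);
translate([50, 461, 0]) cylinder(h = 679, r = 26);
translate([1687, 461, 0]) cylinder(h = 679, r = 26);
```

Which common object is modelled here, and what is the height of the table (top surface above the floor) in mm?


A table. The table height is 719 mm.

A 1737×511×40 slab sits at z = 679 on four Ø52 mm round legs — a table. The top surface is at 679 + 40 = 719 mm.


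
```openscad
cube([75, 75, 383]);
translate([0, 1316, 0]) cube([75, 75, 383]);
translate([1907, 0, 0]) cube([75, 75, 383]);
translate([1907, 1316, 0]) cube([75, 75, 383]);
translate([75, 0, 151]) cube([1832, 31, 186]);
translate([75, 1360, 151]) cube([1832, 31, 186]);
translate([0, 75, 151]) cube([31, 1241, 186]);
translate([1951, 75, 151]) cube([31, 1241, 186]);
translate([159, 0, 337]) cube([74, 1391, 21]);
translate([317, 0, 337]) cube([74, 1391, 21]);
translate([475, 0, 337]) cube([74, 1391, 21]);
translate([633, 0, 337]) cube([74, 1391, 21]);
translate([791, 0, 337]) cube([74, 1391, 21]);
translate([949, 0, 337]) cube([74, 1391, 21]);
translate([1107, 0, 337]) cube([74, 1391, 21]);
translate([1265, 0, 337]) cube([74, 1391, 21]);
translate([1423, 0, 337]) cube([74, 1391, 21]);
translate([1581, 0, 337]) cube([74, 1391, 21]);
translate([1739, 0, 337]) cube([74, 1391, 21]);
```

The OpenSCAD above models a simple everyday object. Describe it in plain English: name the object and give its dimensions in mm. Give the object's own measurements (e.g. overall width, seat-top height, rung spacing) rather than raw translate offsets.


A bed frame 1982 mm long (x) by 1391 mm wide (y). Four 75×75 mm corner posts, 383 mm tall, at the corners of the footprint. Four rails of 31 mm thickness and 186 mm height run between adjacent posts with their undersides at z = 151 mm, their outer faces flush with the outside of the frame (the two x-running rails run between the posts' inner faces; the two y-running rails run between the posts' inner faces). 11 slats, each 74 mm wide (x) and 21 mm thick, lie across the top of the two x-running rails, running the full 1391 mm width of the frame in y; along x they sit between the end posts with a 84 mm gap after the −x posts and between neighbouring slats, leaving 94 mm before the +x posts.


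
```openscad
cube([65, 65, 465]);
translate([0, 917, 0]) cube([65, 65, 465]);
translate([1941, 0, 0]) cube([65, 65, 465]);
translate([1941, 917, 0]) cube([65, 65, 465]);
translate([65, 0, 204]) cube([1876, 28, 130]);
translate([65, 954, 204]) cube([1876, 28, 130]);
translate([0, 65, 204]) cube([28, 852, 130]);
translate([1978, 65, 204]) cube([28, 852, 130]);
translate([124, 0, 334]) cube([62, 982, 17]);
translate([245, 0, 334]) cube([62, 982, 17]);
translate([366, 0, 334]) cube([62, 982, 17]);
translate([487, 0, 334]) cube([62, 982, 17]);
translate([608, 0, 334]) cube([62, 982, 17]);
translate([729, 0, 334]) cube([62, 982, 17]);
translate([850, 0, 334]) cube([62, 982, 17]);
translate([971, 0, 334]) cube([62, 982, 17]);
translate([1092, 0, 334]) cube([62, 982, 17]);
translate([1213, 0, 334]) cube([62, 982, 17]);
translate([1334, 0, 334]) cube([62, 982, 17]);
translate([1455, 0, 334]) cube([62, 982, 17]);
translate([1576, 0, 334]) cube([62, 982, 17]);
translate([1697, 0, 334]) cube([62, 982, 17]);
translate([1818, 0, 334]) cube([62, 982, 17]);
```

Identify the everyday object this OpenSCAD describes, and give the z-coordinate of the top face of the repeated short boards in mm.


A bed frame. The slat-top height is 351 mm.

Four posts, four rails, and a row of slats — a bed frame. Slats sit on the rails at z = 204 + 130 = 334; with slat thickness 17, the top is 351 mm.


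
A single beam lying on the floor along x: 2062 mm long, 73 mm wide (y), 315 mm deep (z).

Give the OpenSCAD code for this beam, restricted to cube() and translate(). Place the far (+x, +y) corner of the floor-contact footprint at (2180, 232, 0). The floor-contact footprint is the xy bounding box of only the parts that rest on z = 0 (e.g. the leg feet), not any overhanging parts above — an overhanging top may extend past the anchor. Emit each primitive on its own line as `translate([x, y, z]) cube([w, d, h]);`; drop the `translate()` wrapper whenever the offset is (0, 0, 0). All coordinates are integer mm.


translate([118, 159, 0]) cube([2062, 73, 315]);


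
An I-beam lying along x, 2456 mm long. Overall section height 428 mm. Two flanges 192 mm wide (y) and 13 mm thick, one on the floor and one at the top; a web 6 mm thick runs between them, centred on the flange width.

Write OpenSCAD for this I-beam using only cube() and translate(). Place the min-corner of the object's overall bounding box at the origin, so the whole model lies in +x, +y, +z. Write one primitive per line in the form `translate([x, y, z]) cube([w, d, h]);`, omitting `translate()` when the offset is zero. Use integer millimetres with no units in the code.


cube([2456, 192, 13]);
translate([0, 93, 13]) cube([2456, 6, 402]);
translate([0, 0, 415]) cube([2456, 192, 13]);


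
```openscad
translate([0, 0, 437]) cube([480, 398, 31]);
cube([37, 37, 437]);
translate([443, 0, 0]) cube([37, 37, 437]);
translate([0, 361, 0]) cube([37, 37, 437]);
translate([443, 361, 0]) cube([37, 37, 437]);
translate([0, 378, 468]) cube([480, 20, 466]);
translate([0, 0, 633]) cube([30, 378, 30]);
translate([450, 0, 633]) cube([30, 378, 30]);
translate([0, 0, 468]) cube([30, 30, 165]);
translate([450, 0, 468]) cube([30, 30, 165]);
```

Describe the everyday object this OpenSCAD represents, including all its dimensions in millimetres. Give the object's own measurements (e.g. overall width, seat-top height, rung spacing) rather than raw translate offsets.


A chair. The seat is a 480×398×31 mm slab with its top at z = 468 mm, on four 37×37 mm corner legs (flush with the seat edges, standing on z = 0). A flat backrest 20 mm thick, 466 mm tall, spans the full seat width and rises from the seat top along its +y edge, rear face flush with the rear of the seat. Two armrests of 30×30 mm section run along each side from the seat's front edge to the front of the backrest, top faces 195 mm above the seat top and outer faces flush with the seat's x-edges; a 30×30 mm post under the front of each armrest stands on the seat at the front corner.


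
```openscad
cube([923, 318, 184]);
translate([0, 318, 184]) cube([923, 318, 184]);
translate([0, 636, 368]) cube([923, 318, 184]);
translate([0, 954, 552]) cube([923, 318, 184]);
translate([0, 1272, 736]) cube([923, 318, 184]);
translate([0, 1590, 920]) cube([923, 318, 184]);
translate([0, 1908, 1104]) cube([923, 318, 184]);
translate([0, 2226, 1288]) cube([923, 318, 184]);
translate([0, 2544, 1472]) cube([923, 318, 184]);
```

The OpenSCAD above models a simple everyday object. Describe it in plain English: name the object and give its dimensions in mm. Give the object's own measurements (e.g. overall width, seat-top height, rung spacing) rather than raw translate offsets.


A straight staircase of 9 solid steps. Each step is 923 mm wide (x), 318 mm deep (y, the going) and 184 mm tall (the rise). The first step rests on the floor; each subsequent step sits one going further in +y and one rise higher in +z, directly behind and above the previous step with no overlap.


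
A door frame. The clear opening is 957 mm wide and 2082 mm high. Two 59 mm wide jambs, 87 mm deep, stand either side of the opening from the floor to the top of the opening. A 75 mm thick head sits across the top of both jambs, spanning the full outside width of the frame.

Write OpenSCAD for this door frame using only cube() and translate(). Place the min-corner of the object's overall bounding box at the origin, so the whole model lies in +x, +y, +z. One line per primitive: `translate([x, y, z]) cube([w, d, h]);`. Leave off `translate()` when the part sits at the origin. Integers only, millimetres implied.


cube([59, 87, 2082]);
translate([1016, 0, 0]) cube([59, 87, 2082]);
translate([0, 0, 2082]) cube([1075, 87, 75]);


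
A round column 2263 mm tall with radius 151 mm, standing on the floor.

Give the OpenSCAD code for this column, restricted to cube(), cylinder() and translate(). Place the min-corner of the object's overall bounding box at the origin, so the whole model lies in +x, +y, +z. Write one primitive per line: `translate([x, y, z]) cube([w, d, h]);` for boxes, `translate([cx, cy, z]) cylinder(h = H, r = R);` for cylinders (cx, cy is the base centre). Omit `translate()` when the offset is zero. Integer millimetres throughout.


translate([151, 151, 0]) cylinder(h = 2263, r = 151);


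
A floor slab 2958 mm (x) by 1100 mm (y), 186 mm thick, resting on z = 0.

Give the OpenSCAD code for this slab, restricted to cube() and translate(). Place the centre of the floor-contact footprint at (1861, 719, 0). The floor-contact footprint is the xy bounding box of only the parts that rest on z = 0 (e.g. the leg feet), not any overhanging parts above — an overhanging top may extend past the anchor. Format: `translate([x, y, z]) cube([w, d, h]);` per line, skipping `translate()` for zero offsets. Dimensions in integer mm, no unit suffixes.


translate([382, 169, 0]) cube([2958, 1100, 186]);


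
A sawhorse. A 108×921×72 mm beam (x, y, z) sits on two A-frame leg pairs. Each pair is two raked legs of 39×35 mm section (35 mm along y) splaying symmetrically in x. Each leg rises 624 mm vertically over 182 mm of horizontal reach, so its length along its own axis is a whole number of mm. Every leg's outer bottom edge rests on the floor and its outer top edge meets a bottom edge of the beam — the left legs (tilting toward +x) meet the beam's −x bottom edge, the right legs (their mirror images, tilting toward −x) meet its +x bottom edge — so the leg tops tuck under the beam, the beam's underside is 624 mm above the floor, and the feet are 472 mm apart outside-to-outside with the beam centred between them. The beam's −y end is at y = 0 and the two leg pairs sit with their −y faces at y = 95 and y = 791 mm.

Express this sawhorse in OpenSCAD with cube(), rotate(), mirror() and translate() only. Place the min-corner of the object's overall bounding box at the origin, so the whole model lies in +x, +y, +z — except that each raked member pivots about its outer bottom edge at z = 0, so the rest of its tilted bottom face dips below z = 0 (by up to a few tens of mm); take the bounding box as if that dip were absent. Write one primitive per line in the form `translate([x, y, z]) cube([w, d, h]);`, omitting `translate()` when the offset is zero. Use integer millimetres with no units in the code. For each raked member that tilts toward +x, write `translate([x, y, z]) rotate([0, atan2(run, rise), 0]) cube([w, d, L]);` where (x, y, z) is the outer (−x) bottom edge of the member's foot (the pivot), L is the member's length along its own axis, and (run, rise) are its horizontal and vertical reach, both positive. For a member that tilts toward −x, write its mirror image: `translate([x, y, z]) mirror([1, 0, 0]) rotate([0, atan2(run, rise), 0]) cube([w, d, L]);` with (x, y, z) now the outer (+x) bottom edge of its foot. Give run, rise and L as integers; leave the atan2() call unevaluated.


translate([182, 0, 624]) cube([108, 921, 72]);
translate([0, 95, 0]) rotate([0, atan2(182, 624), 0]) cube([39, 35, 650]);
translate([472, 95, 0]) mirror([1, 0, 0]) rotate([0, atan2(182, 624), 0]) cube([39, 35, 650]);
translate([0, 791, 0]) rotate([0, atan2(182, 624), 0]) cube([39, 35, 650]);
translate([472, 791, 0]) mirror([1, 0, 0]) rotate([0, atan2(182, 624), 0]) cube([39, 35, 650]);


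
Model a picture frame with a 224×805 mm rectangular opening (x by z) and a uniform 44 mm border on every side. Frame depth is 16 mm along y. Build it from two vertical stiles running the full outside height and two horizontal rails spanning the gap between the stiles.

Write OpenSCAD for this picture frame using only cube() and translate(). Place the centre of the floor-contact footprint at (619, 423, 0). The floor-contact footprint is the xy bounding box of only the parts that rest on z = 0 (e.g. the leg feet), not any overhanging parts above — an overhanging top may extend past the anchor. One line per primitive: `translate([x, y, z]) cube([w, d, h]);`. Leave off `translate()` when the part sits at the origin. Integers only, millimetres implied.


translate([463, 415, 0]) cube([44, 16, 893]);
translate([731, 415, 0]) cube([44, 16, 893]);
translate([507, 415, 0]) cube([224, 16, 44]);
translate([507, 415, 849]) cube([224, 16, 44]);


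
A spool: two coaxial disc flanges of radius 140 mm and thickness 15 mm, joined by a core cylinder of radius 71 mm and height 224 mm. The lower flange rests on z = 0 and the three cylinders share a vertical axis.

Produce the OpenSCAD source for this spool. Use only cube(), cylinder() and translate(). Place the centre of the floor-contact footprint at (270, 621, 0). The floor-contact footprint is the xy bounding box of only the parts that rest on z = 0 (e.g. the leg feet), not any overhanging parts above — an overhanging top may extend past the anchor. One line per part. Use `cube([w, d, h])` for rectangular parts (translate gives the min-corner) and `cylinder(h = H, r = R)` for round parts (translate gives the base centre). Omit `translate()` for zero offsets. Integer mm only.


translate([270, 621, 0]) cylinder(h = 15, r = 140);
translate([270, 621, 15]) cylinder(h = 224, r = 71);
translate([270, 621, 239]) cylinder(h = 15, r = 140);


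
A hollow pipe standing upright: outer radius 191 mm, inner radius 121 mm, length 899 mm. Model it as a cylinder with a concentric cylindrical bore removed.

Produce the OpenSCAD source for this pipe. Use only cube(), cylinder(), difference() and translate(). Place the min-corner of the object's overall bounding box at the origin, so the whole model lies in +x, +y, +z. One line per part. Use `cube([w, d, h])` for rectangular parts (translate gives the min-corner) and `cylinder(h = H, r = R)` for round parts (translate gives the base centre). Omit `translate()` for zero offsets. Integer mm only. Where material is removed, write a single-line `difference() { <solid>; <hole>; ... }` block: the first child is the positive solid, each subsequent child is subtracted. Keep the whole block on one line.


difference() { translate([191, 191, 0]) cylinder(h = 899, r = 191); translate([191, 191, 0]) cylinder(h = 899, r = 121); }


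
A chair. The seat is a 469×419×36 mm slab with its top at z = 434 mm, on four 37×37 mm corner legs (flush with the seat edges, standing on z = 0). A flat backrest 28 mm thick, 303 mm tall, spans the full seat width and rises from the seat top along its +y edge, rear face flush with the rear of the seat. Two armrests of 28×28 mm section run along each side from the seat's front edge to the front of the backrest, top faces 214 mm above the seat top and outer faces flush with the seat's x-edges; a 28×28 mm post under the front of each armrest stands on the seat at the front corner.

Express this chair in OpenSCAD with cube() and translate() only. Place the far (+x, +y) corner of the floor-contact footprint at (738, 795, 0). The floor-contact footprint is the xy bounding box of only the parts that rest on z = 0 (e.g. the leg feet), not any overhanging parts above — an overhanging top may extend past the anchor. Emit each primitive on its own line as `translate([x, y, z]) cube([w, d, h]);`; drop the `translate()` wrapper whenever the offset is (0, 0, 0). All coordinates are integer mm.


translate([269, 376, 398]) cube([469, 419, 36]);
translate([269, 376, 0]) cube([37, 37, 398]);
translate([701, 376, 0]) cube([37, 37, 398]);
translate([269, 758, 0]) cube([37, 37, 398]);
translate([701, 758, 0]) cube([37, 37, 398]);
translate([269, 767, 434]) cube([469, 28, 303]);
translate([269, 376, 620]) cube([28, 391, 28]);
translate([710, 376, 620]) cube([28, 391, 28]);
translate([269, 376, 434]) cube([28, 28, 186]);
translate([710, 376, 434]) cube([28, 28, 186]);
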